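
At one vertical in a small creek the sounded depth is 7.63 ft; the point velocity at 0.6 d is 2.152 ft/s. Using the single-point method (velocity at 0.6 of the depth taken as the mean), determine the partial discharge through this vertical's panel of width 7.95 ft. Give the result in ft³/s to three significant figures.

131 ft³/s

v̄ = v₀.₆ = 2.152 ft/s
q = v̄ × d × w = 2.152 × 7.63 × 7.95 = 130.5 ft³/s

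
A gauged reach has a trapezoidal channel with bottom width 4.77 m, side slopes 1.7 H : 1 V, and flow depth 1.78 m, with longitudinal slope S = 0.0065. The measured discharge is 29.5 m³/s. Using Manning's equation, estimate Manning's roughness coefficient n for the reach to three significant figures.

A = (b + z·y)·y = (4.77 + 1.7×1.78)×1.78 = 13.88 m²
P = b + 2y√(1+z²) = 4.77 + 2×1.78×√(1+1.7²) = 11.79 m
R = A/P = 13.88/11.79 = 1.177 m
n = (1/Q)·A·R^(2/3)·S^(1/2) = (1/29.5) × 13.88 × 1.115 × 0.08062 = 0.04227

0.0423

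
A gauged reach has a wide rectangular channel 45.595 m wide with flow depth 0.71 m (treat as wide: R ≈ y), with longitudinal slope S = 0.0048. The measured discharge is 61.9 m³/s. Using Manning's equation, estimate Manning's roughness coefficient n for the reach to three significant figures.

0.0288

A = b·y = 45.595 × 0.71 = 32.37 m²
Wide channel: R ≈ y = 0.71 m
n = (1/Q)·A·R^(2/3)·S^(1/2) = (1/61.9) × 32.37 × 0.7959 × 0.06928 = 0.02884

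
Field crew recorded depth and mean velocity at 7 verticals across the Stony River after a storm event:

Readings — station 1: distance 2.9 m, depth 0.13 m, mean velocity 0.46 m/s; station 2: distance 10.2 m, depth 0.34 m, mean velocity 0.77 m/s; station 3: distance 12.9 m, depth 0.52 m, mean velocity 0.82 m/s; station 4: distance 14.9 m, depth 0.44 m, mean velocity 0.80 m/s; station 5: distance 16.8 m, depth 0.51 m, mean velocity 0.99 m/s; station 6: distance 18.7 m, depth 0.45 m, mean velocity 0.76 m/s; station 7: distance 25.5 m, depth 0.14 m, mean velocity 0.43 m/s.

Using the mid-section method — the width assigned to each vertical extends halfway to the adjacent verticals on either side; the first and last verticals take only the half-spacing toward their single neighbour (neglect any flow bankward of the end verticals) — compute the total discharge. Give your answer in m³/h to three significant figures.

w_1 = (10.2 − 2.9)/2 = 3.65 m; q_1 = 0.46 × 0.13 × 3.65 = 0.2183 m³/s
w_2 = (12.9 − 2.9)/2 = 5 m; q_2 = 0.77 × 0.34 × 5 = 1.309 m³/s
w_3 = (14.9 − 10.2)/2 = 2.35 m; q_3 = 0.82 × 0.52 × 2.35 = 1.002 m³/s
w_4 = (16.8 − 12.9)/2 = 1.95 m; q_4 = 0.80 × 0.44 × 1.95 = 0.6864 m³/s
w_5 = (18.7 − 14.9)/2 = 1.9 m; q_5 = 0.99 × 0.51 × 1.9 = 0.9593 m³/s
w_6 = (25.5 − 16.8)/2 = 4.35 m; q_6 = 0.76 × 0.45 × 4.35 = 1.488 m³/s
w_7 = (25.5 − 18.7)/2 = 3.4 m; q_7 = 0.43 × 0.14 × 3.4 = 0.2047 m³/s
Q = Σ qᵢ = 5.867 m³/s
= 5.867 × 3600 = 21120 m³/h

21100 m³/h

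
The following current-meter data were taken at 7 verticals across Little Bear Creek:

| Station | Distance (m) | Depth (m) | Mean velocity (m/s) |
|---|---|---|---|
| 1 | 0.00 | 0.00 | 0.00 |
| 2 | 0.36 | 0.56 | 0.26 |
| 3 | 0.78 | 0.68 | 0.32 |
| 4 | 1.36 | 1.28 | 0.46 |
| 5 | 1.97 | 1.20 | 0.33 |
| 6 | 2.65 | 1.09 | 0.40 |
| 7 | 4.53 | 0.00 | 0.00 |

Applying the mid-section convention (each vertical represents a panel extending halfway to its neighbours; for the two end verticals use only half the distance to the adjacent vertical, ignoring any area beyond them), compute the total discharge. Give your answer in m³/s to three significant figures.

w_2 = (0.78 − 0.00)/2 = 0.39 m; q_2 = 0.26 × 0.56 × 0.39 = 0.05678 m³/s
w_3 = (1.36 − 0.36)/2 = 0.5 m; q_3 = 0.32 × 0.68 × 0.5 = 0.1088 m³/s
w_4 = (1.97 − 0.78)/2 = 0.595 m; q_4 = 0.46 × 1.28 × 0.595 = 0.3503 m³/s
w_5 = (2.65 − 1.36)/2 = 0.645 m; q_5 = 0.33 × 1.20 × 0.645 = 0.2554 m³/s
w_6 = (4.53 − 1.97)/2 = 1.28 m; q_6 = 0.40 × 1.09 × 1.28 = 0.5581 m³/s
Stations 1, 7 contribute zero (depth or velocity is 0).
Q = Σ qᵢ = 1.329 m³/s

1.33 m³/s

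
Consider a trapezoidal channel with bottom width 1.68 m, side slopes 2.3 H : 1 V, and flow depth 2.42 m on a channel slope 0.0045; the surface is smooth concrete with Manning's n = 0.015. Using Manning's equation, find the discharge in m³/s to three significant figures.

91.9 m³/s

A = (b + z·y)·y = (1.68 + 2.3×2.42)×2.42 = 17.54 m²
P = b + 2y√(1+z²) = 1.68 + 2×2.42×√(1+2.3²) = 13.82 m
R = A/P = 17.54/13.82 = 1.269 m
Q = (1/n)·A·R^(2/3)·S^(1/2) = (1/0.015) × 17.54 × 1.269^(2/3) × 0.0045^(1/2) = 91.92 m³/s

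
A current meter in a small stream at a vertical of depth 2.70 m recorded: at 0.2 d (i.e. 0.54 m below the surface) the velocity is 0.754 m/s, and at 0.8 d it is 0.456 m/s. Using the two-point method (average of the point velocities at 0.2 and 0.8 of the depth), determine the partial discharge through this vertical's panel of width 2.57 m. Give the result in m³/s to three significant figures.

4.20 m³/s

v̄ = (0.754 + 0.456) / 2 = 0.6050 m/s
q = v̄ × d × w = 0.6050 × 2.70 × 2.57 = 4.198 m³/s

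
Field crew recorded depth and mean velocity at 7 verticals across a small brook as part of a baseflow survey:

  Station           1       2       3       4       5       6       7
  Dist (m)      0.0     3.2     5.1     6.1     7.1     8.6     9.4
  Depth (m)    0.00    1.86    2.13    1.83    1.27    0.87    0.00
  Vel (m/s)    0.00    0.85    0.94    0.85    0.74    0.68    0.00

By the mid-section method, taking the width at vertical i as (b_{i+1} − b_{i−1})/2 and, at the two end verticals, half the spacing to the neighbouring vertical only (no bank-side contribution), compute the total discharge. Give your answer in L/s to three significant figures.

w_2 = (5.1 − 0.0)/2 = 2.55 m; q_2 = 0.85 × 1.86 × 2.55 = 4.032 m³/s
w_3 = (6.1 − 3.2)/2 = 1.45 m; q_3 = 0.94 × 2.13 × 1.45 = 2.903 m³/s
w_4 = (7.1 − 5.1)/2 = 1 m; q_4 = 0.85 × 1.83 × 1 = 1.556 m³/s
w_5 = (8.6 − 6.1)/2 = 1.25 m; q_5 = 0.74 × 1.27 × 1.25 = 1.175 m³/s
w_6 = (9.4 − 7.1)/2 = 1.15 m; q_6 = 0.68 × 0.87 × 1.15 = 0.6803 m³/s
Stations 1, 7 contribute zero (depth or velocity is 0).
Q = Σ qᵢ = 10.35 m³/s
= 10.35 × 1000 = 10350 L/s

10300 L/s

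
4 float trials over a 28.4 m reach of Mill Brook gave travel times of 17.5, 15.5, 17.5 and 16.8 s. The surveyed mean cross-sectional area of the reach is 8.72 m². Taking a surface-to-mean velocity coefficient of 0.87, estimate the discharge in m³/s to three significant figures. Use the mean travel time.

t̄ = (17.5 + 15.5 + 17.5 + 16.8) / 4 = 16.825 s
v_surface = L / t̄ = 28.4 / 16.825 = 1.688 m/s
v_mean = 0.87 × 1.688 = 1.469 m/s
Q = A × v_mean = 8.72 × 1.469 = 12.81 m³/s

12.8 m³/s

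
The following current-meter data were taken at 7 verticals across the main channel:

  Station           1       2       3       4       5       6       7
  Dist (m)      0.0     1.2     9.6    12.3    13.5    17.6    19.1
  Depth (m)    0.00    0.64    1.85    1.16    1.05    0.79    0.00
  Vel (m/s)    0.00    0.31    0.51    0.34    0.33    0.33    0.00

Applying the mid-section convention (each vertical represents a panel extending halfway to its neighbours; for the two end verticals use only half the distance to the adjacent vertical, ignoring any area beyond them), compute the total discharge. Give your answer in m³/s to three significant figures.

w_2 = (9.6 − 0.0)/2 = 4.8 m; q_2 = 0.31 × 0.64 × 4.8 = 0.9523 m³/s
w_3 = (12.3 − 1.2)/2 = 5.55 m; q_3 = 0.51 × 1.85 × 5.55 = 5.236 m³/s
w_4 = (13.5 − 9.6)/2 = 1.95 m; q_4 = 0.34 × 1.16 × 1.95 = 0.7691 m³/s
w_5 = (17.6 − 12.3)/2 = 2.65 m; q_5 = 0.33 × 1.05 × 2.65 = 0.9182 m³/s
w_6 = (19.1 − 13.5)/2 = 2.8 m; q_6 = 0.33 × 0.79 × 2.8 = 0.7300 m³/s
Stations 1, 7 contribute zero (depth or velocity is 0).
Q = Σ qᵢ = 8.606 m³/s

8.61 m³/s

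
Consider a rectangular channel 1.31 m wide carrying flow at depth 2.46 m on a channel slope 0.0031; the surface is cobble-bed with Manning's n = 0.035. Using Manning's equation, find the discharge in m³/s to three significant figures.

3.30 m³/s

A = b·y = 1.31 × 2.46 = 3.223 m²
P = b + 2y = 1.31 + 2×2.46 = 6.230 m
R = A/P = 3.223/6.230 = 0.5173 m
Q = (1/n)·A·R^(2/3)·S^(1/2) = (1/0.035) × 3.223 × 0.5173^(2/3) × 0.0031^(1/2) = 3.303 m³/s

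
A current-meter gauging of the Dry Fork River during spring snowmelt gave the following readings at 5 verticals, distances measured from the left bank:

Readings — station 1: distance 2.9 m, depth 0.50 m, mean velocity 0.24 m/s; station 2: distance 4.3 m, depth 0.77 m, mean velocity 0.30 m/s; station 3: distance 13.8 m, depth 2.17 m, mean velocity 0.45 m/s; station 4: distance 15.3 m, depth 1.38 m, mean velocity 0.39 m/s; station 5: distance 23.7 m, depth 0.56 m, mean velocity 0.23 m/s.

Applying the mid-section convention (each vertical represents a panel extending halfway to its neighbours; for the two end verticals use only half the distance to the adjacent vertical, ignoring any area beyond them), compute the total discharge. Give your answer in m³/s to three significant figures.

w_1 = (4.3 − 2.9)/2 = 0.7 m; q_1 = 0.24 × 0.50 × 0.7 = 0.08400 m³/s
w_2 = (13.8 − 2.9)/2 = 5.45 m; q_2 = 0.30 × 0.77 × 5.45 = 1.259 m³/s
w_3 = (15.3 − 4.3)/2 = 5.5 m; q_3 = 0.45 × 2.17 × 5.5 = 5.371 m³/s
w_4 = (23.7 − 13.8)/2 = 4.95 m; q_4 = 0.39 × 1.38 × 4.95 = 2.664 m³/s
w_5 = (23.7 − 15.3)/2 = 4.2 m; q_5 = 0.23 × 0.56 × 4.2 = 0.5410 m³/s
Q = Σ qᵢ = 9.919 m³/s

9.92 m³/s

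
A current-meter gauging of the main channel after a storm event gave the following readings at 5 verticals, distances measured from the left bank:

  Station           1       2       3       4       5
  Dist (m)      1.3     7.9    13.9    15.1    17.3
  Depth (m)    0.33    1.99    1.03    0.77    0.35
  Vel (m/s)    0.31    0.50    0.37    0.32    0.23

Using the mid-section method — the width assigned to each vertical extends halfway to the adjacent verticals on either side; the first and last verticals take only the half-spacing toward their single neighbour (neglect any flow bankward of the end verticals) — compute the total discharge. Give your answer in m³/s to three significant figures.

w_1 = (7.9 − 1.3)/2 = 3.3 m; q_1 = 0.31 × 0.33 × 3.3 = 0.3376 m³/s
w_2 = (13.9 − 1.3)/2 = 6.3 m; q_2 = 0.50 × 1.99 × 6.3 = 6.269 m³/s
w_3 = (15.1 − 7.9)/2 = 3.6 m; q_3 = 0.37 × 1.03 × 3.6 = 1.372 m³/s
w_4 = (17.3 − 13.9)/2 = 1.7 m; q_4 = 0.32 × 0.77 × 1.7 = 0.4189 m³/s
w_5 = (17.3 − 15.1)/2 = 1.1 m; q_5 = 0.23 × 0.35 × 1.1 = 0.08855 m³/s
Q = Σ qᵢ = 8.485 m³/s

8.49 m³/s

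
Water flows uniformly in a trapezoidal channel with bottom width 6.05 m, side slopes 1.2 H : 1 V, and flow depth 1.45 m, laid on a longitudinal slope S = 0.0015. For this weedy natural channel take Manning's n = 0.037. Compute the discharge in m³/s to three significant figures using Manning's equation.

12.4 m³/s

A = (b + z·y)·y = (6.05 + 1.2×1.45)×1.45 = 11.30 m²
P = b + 2y√(1+z²) = 6.05 + 2×1.45×√(1+1.2²) = 10.58 m
R = A/P = 11.30/10.58 = 1.068 m
Q = (1/n)·A·R^(2/3)·S^(1/2) = (1/0.037) × 11.30 × 1.068^(2/3) × 0.0015^(1/2) = 12.35 m³/s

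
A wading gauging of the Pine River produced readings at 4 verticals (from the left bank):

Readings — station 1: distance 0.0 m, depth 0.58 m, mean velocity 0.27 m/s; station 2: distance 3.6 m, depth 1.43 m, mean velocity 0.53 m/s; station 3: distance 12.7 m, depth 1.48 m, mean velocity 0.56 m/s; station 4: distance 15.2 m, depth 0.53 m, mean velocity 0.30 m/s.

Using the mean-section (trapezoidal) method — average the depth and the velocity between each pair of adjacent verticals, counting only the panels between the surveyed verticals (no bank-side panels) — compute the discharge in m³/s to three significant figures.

9.74 m³/s

Panel 1-2: Δb = 3.6 m, d̄ = (0.58+1.43)/2 = 1.005, v̄ = (0.27+0.53)/2 = 0.4 → q = 3.6×1.005×0.4 = 1.447 m³/s
Panel 2-3: Δb = 9.1 m, d̄ = (1.43+1.48)/2 = 1.455, v̄ = (0.53+0.56)/2 = 0.545 → q = 9.1×1.455×0.545 = 7.216 m³/s
Panel 3-4: Δb = 2.5 m, d̄ = (1.48+0.53)/2 = 1.005, v̄ = (0.56+0.30)/2 = 0.43 → q = 2.5×1.005×0.43 = 1.080 m³/s
Q = Σ q = 9.744 m³/s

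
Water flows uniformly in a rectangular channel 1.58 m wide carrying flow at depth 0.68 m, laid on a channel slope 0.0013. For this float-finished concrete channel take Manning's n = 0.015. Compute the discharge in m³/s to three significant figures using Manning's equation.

A = b·y = 1.58 × 0.68 = 1.074 m²
P = b + 2y = 1.58 + 2×0.68 = 2.940 m
R = A/P = 1.074/2.940 = 0.3654 m
Q = (1/n)·A·R^(2/3)·S^(1/2) = (1/0.015) × 1.074 × 0.3654^(2/3) × 0.0013^(1/2) = 1.320 m³/s

1.32 m³/s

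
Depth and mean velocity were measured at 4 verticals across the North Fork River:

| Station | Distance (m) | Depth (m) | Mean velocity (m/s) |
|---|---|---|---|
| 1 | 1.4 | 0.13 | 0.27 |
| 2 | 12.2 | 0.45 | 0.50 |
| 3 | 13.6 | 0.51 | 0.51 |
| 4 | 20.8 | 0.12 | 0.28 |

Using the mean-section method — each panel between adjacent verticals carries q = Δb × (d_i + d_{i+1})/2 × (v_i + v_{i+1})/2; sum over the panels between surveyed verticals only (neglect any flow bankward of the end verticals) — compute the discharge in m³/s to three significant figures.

Panel 1-2: Δb = 10.8 m, d̄ = (0.13+0.45)/2 = 0.29, v̄ = (0.27+0.50)/2 = 0.385 → q = 10.8×0.29×0.385 = 1.206 m³/s
Panel 2-3: Δb = 1.4 m, d̄ = (0.45+0.51)/2 = 0.48, v̄ = (0.50+0.51)/2 = 0.505 → q = 1.4×0.48×0.505 = 0.3394 m³/s
Panel 3-4: Δb = 7.2 m, d̄ = (0.51+0.12)/2 = 0.315, v̄ = (0.51+0.28)/2 = 0.395 → q = 7.2×0.315×0.395 = 0.8959 m³/s
Q = Σ q = 2.441 m³/s

2.44 m³/s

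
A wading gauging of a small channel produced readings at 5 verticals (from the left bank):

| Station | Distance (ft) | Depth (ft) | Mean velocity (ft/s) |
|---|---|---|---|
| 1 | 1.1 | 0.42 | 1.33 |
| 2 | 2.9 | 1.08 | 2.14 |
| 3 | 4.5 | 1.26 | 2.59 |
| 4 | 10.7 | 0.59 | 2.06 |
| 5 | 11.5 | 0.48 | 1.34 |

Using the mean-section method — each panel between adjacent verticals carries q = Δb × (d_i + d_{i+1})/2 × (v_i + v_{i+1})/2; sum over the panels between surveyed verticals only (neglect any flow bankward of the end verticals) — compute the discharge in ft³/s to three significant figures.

20.8 ft³/s

Panel 1-2: Δb = 1.8 ft, d̄ = (0.42+1.08)/2 = 0.75, v̄ = (1.33+2.14)/2 = 1.735 → q = 1.8×0.75×1.735 = 2.342 ft³/s
Panel 2-3: Δb = 1.6 ft, d̄ = (1.08+1.26)/2 = 1.17, v̄ = (2.14+2.59)/2 = 2.365 → q = 1.6×1.17×2.365 = 4.427 ft³/s
Panel 3-4: Δb = 6.2 ft, d̄ = (1.26+0.59)/2 = 0.925, v̄ = (2.59+2.06)/2 = 2.325 → q = 6.2×0.925×2.325 = 13.33 ft³/s
Panel 4-5: Δb = 0.8 ft, d̄ = (0.59+0.48)/2 = 0.535, v̄ = (2.06+1.34)/2 = 1.7 → q = 0.8×0.535×1.7 = 0.7276 ft³/s
Q = Σ q = 20.83 ft³/s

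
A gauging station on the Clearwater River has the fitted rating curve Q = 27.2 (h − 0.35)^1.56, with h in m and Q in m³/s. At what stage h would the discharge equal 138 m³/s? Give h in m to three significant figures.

3.18 m

h − h₀ = (Q/C)^(1/b) = (138/27.2)^(1/1.56) = 2.832 m
h = 0.35 + 2.832 = 3.182 m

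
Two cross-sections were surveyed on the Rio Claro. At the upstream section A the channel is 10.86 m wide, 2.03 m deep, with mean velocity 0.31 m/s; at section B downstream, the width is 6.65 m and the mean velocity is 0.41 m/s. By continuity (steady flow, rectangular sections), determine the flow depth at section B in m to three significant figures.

2.51 m

Q = A₁V₁ = (10.86×2.03) × 0.31 = 6.834 m³/s
d₂ = Q/(b₂ V₂) = 6.834/(6.65×0.41) = 2.507 m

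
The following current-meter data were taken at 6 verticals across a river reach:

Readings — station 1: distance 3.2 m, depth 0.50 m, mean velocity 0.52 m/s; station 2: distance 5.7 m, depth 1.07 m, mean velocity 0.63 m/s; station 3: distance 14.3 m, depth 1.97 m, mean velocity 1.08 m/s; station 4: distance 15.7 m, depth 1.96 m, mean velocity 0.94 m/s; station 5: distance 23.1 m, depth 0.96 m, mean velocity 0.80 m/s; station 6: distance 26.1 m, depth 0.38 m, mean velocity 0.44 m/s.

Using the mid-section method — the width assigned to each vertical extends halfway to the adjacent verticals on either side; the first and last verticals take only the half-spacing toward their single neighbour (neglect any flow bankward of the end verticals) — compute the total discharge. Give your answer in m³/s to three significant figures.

27.1 m³/s

w_1 = (5.7 − 3.2)/2 = 1.25 m; q_1 = 0.52 × 0.50 × 1.25 = 0.3250 m³/s
w_2 = (14.3 − 3.2)/2 = 5.55 m; q_2 = 0.63 × 1.07 × 5.55 = 3.741 m³/s
w_3 = (15.7 − 5.7)/2 = 5 m; q_3 = 1.08 × 1.97 × 5 = 10.64 m³/s
w_4 = (23.1 − 14.3)/2 = 4.4 m; q_4 = 0.94 × 1.96 × 4.4 = 8.107 m³/s
w_5 = (26.1 − 15.7)/2 = 5.2 m; q_5 = 0.80 × 0.96 × 5.2 = 3.994 m³/s
w_6 = (26.1 − 23.1)/2 = 1.5 m; q_6 = 0.44 × 0.38 × 1.5 = 0.2508 m³/s
Q = Σ qᵢ = 27.06 m³/s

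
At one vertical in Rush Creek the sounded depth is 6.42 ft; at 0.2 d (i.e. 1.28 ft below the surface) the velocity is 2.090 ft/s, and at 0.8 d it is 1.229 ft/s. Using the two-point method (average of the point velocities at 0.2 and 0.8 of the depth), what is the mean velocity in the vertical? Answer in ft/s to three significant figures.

v̄ = (2.090 + 1.229) / 2 = 1.660 ft/s

1.66 ft/s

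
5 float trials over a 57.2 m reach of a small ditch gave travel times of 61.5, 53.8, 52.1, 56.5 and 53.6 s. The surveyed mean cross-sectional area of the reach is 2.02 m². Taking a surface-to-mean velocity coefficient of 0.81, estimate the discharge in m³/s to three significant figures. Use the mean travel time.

1.69 m³/s

t̄ = (61.5 + 53.8 + 52.1 + 56.5 + 53.6) / 5 = 55.5 s
v_surface = L / t̄ = 57.2 / 55.5 = 1.031 m/s
v_mean = 0.81 × 1.031 = 0.8348 m/s
Q = A × v_mean = 2.02 × 0.8348 = 1.686 m³/s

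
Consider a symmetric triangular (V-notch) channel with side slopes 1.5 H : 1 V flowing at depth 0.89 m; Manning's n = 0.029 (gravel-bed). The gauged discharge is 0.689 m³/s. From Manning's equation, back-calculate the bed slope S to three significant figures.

A = z·y² = 1.5×0.89² = 1.188 m²
P = 2y√(1+z²) = 2×0.89×√(1+1.5²) = 3.209 m
R = A/P = 1.188/3.209 = 0.3703 m
S = (Q·n / (1·A·R^(2/3)))² = (0.689×0.029 / (1×1.188×0.5156))² = 0.001064

0.00106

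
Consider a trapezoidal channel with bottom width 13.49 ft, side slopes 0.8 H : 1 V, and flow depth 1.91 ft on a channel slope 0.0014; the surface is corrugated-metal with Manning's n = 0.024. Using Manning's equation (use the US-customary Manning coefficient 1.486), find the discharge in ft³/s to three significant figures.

A = (b + z·y)·y = (13.49 + 0.8×1.91)×1.91 = 28.68 ft²
P = b + 2y√(1+z²) = 13.49 + 2×1.91×√(1+0.8²) = 18.38 ft
R = A/P = 28.68/18.38 = 1.560 ft
Q = (1.486/n)·A·R^(2/3)·S^(1/2) = (1.486/0.024) × 28.68 × 1.560^(2/3) × 0.0014^(1/2) = 89.40 ft³/s

89.4 ft³/s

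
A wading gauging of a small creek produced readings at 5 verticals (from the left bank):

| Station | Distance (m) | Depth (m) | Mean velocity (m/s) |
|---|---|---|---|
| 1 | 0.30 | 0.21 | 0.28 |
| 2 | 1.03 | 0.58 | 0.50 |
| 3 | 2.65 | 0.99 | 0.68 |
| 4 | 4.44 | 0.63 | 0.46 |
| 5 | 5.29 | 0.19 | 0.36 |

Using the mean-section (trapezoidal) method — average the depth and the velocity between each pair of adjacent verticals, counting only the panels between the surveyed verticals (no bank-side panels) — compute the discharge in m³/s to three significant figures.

Panel 1-2: Δb = 0.73 m, d̄ = (0.21+0.58)/2 = 0.395, v̄ = (0.28+0.50)/2 = 0.39 → q = 0.73×0.395×0.39 = 0.1125 m³/s
Panel 2-3: Δb = 1.62 m, d̄ = (0.58+0.99)/2 = 0.785, v̄ = (0.50+0.68)/2 = 0.59 → q = 1.62×0.785×0.59 = 0.7503 m³/s
Panel 3-4: Δb = 1.79 m, d̄ = (0.99+0.63)/2 = 0.81, v̄ = (0.68+0.46)/2 = 0.57 → q = 1.79×0.81×0.57 = 0.8264 m³/s
Panel 4-5: Δb = 0.85 m, d̄ = (0.63+0.19)/2 = 0.41, v̄ = (0.46+0.36)/2 = 0.41 → q = 0.85×0.41×0.41 = 0.1429 m³/s
Q = Σ q = 1.832 m³/s

1.83 m³/s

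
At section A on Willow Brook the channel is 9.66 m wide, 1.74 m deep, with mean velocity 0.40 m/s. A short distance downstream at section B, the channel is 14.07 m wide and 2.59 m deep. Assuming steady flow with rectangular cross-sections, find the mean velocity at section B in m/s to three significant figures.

0.184 m/s

Q = A₁V₁ = (9.66×1.74) × 0.40 = 6.723 m³/s
A₂ = 14.07 × 2.59 = 36.44 m²
V₂ = Q/A₂ = 6.723/36.44 = 0.1845 m/s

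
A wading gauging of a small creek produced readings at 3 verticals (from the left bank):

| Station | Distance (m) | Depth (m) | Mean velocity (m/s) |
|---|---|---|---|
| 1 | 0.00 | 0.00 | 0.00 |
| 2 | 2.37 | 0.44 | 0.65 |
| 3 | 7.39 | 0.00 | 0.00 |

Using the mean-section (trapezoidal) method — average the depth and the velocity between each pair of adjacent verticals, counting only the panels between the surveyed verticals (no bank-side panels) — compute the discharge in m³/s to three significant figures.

0.528 m³/s

Panel 1-2: Δb = 2.37 m, d̄ = (0.00+0.44)/2 = 0.22, v̄ = (0.00+0.65)/2 = 0.325 → q = 2.37×0.22×0.325 = 0.1695 m³/s
Panel 2-3: Δb = 5.02 m, d̄ = (0.44+0.00)/2 = 0.22, v̄ = (0.65+0.00)/2 = 0.325 → q = 5.02×0.22×0.325 = 0.3589 m³/s
Q = Σ q = 0.5284 m³/s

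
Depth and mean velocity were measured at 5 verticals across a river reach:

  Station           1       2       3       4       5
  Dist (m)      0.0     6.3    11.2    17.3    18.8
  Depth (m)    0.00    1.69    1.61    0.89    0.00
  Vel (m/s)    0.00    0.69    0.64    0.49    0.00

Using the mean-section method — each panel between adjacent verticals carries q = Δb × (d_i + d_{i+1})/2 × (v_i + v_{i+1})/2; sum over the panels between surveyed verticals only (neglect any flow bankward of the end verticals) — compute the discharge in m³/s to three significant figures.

11.7 m³/s

Panel 1-2: Δb = 6.3 m, d̄ = (0.00+1.69)/2 = 0.845, v̄ = (0.00+0.69)/2 = 0.345 → q = 6.3×0.845×0.345 = 1.837 m³/s
Panel 2-3: Δb = 4.9 m, d̄ = (1.69+1.61)/2 = 1.65, v̄ = (0.69+0.64)/2 = 0.665 → q = 4.9×1.65×0.665 = 5.377 m³/s
Panel 3-4: Δb = 6.1 m, d̄ = (1.61+0.89)/2 = 1.25, v̄ = (0.64+0.49)/2 = 0.565 → q = 6.1×1.25×0.565 = 4.308 m³/s
Panel 4-5: Δb = 1.5 m, d̄ = (0.89+0.00)/2 = 0.445, v̄ = (0.49+0.00)/2 = 0.245 → q = 1.5×0.445×0.245 = 0.1635 m³/s
Q = Σ q = 11.68 m³/s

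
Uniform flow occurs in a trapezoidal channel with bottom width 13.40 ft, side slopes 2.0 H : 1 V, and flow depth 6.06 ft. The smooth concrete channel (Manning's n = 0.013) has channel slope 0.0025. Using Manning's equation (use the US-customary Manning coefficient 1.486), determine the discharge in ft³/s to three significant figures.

A = (b + z·y)·y = (13.40 + 2.0×6.06)×6.06 = 154.7 ft²
P = b + 2y√(1+z²) = 13.40 + 2×6.06×√(1+2.0²) = 40.50 ft
R = A/P = 154.7/40.50 = 3.818 ft
Q = (1.486/n)·A·R^(2/3)·S^(1/2) = (1.486/0.013) × 154.7 × 3.818^(2/3) × 0.0025^(1/2) = 2159 ft³/s

2160 ft³/s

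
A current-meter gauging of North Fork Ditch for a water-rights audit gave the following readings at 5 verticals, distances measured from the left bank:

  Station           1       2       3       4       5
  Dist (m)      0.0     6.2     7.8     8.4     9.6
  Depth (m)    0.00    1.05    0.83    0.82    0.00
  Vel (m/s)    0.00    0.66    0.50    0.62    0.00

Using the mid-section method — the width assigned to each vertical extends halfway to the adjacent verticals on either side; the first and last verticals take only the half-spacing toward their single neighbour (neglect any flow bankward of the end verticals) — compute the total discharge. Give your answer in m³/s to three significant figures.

3.62 m³/s

w_2 = (7.8 − 0.0)/2 = 3.9 m; q_2 = 0.66 × 1.05 × 3.9 = 2.703 m³/s
w_3 = (8.4 − 6.2)/2 = 1.1 m; q_3 = 0.50 × 0.83 × 1.1 = 0.4565 m³/s
w_4 = (9.6 − 7.8)/2 = 0.9 m; q_4 = 0.62 × 0.82 × 0.9 = 0.4576 m³/s
Stations 1, 5 contribute zero (depth or velocity is 0).
Q = Σ qᵢ = 3.617 m³/s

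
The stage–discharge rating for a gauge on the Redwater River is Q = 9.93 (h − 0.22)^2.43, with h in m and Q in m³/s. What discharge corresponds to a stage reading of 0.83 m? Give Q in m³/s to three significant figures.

2.99 m³/s

Q = 9.93 × (0.83 − 0.22)^2.43 = 9.93 × 0.61^2.43 = 2.987 m³/s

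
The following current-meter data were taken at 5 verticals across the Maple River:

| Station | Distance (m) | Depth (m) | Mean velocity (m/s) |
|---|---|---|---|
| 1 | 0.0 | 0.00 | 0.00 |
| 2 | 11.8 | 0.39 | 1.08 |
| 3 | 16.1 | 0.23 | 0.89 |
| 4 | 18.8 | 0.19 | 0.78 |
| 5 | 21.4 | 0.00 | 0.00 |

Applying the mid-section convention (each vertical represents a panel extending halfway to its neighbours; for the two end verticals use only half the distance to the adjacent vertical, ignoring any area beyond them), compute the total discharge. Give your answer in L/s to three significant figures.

w_2 = (16.1 − 0.0)/2 = 8.05 m; q_2 = 1.08 × 0.39 × 8.05 = 3.391 m³/s
w_3 = (18.8 − 11.8)/2 = 3.5 m; q_3 = 0.89 × 0.23 × 3.5 = 0.7165 m³/s
w_4 = (21.4 − 16.1)/2 = 2.65 m; q_4 = 0.78 × 0.19 × 2.65 = 0.3927 m³/s
Stations 1, 5 contribute zero (depth or velocity is 0).
Q = Σ qᵢ = 4.500 m³/s
= 4.500 × 1000 = 4500 L/s

4500 L/s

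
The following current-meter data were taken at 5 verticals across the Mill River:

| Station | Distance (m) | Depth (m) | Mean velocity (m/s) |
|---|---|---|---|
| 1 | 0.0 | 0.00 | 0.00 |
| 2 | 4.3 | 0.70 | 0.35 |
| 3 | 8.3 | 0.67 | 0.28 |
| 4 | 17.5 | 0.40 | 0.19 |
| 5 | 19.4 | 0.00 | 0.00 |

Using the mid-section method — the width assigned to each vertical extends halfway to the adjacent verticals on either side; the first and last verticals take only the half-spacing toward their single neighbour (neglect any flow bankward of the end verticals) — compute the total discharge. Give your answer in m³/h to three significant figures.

9640 m³/h

w_2 = (8.3 − 0.0)/2 = 4.15 m; q_2 = 0.35 × 0.70 × 4.15 = 1.017 m³/s
w_3 = (17.5 − 4.3)/2 = 6.6 m; q_3 = 0.28 × 0.67 × 6.6 = 1.238 m³/s
w_4 = (19.4 − 8.3)/2 = 5.55 m; q_4 = 0.19 × 0.40 × 5.55 = 0.4218 m³/s
Stations 1, 5 contribute zero (depth or velocity is 0).
Q = Σ qᵢ = 2.677 m³/s
= 2.677 × 3600 = 9636 m³/h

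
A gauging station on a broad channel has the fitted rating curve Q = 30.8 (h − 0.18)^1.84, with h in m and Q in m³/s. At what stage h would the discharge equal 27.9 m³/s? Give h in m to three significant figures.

1.13 m

h − h₀ = (Q/C)^(1/b) = (27.9/30.8)^(1/1.84) = 0.9477 m
h = 0.18 + 0.9477 = 1.128 m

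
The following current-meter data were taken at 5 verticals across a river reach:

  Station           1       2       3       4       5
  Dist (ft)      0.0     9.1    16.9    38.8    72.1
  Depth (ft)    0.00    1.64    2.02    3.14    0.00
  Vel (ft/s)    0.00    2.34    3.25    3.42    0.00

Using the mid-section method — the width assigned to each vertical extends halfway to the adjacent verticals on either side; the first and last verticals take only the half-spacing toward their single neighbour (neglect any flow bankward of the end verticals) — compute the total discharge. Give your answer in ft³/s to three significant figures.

426 ft³/s

w_2 = (16.9 − 0.0)/2 = 8.45 ft; q_2 = 2.34 × 1.64 × 8.45 = 32.43 ft³/s
w_3 = (38.8 − 9.1)/2 = 14.85 ft; q_3 = 3.25 × 2.02 × 14.85 = 97.49 ft³/s
w_4 = (72.1 − 16.9)/2 = 27.6 ft; q_4 = 3.42 × 3.14 × 27.6 = 296.4 ft³/s
Stations 1, 5 contribute zero (depth or velocity is 0).
Q = Σ qᵢ = 426.3 ft³/s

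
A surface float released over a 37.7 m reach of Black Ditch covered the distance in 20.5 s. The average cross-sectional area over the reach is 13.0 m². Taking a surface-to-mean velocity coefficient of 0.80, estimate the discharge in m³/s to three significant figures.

19.1 m³/s

v_surface = L / t̄ = 37.7 / 20.5 = 1.839 m/s
v_mean = 0.80 × 1.839 = 1.471 m/s
Q = A × v_mean = 13.0 × 1.471 = 19.13 m³/s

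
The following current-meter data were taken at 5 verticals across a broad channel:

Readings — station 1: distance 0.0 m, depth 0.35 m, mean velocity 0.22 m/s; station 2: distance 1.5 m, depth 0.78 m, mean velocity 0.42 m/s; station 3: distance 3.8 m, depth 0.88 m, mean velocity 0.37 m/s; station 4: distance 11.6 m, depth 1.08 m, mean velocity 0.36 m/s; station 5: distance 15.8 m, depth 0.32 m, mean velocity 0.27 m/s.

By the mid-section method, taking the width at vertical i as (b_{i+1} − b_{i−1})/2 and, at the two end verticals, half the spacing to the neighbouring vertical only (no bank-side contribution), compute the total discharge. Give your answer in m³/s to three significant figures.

4.84 m³/s

w_1 = (1.5 − 0.0)/2 = 0.75 m; q_1 = 0.22 × 0.35 × 0.75 = 0.05775 m³/s
w_2 = (3.8 − 0.0)/2 = 1.9 m; q_2 = 0.42 × 0.78 × 1.9 = 0.6224 m³/s
w_3 = (11.6 − 1.5)/2 = 5.05 m; q_3 = 0.37 × 0.88 × 5.05 = 1.644 m³/s
w_4 = (15.8 − 3.8)/2 = 6 m; q_4 = 0.36 × 1.08 × 6 = 2.333 m³/s
w_5 = (15.8 − 11.6)/2 = 2.1 m; q_5 = 0.27 × 0.32 × 2.1 = 0.1814 m³/s
Q = Σ qᵢ = 4.839 m³/s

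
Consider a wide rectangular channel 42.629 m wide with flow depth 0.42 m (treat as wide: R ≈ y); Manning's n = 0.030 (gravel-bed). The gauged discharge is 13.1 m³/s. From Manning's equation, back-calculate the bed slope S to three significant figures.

A = b·y = 42.629 × 0.42 = 17.90 m²
Wide channel: R ≈ y = 0.42 m
S = (Q·n / (1·A·R^(2/3)))² = (13.1×0.030 / (1×17.90×0.5608))² = 0.001532

0.00153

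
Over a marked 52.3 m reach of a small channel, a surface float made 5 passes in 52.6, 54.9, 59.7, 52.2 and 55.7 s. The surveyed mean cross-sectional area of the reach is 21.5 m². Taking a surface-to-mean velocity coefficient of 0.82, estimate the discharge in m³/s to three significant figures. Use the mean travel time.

16.8 m³/s

t̄ = (52.6 + 54.9 + 59.7 + 52.2 + 55.7) / 5 = 55.02 s
v_surface = L / t̄ = 52.3 / 55.02 = 0.9506 m/s
v_mean = 0.82 × 0.9506 = 0.7795 m/s
Q = A × v_mean = 21.5 × 0.7795 = 16.76 m³/s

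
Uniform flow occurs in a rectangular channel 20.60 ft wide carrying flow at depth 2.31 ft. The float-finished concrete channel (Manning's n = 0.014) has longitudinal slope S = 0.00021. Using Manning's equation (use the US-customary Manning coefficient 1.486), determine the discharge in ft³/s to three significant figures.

A = b·y = 20.60 × 2.31 = 47.59 ft²
P = b + 2y = 20.60 + 2×2.31 = 25.22 ft
R = A/P = 47.59/25.22 = 1.887 ft
Q = (1.486/n)·A·R^(2/3)·S^(1/2) = (1.486/0.014) × 47.59 × 1.887^(2/3) × 0.00021^(1/2) = 111.8 ft³/s

112 ft³/s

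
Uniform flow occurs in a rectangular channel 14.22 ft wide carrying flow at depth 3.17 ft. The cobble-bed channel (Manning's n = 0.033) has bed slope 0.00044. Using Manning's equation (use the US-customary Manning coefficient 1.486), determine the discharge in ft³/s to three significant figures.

71.9 ft³/s

A = b·y = 14.22 × 3.17 = 45.08 ft²
P = b + 2y = 14.22 + 2×3.17 = 20.56 ft
R = A/P = 45.08/20.56 = 2.192 ft
Q = (1.486/n)·A·R^(2/3)·S^(1/2) = (1.486/0.033) × 45.08 × 2.192^(2/3) × 0.00044^(1/2) = 71.86 ft³/s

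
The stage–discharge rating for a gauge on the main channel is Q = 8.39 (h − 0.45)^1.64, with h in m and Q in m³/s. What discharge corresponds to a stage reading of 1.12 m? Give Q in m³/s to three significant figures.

Q = 8.39 × (1.12 − 0.45)^1.64 = 8.39 × 0.67^1.64 = 4.350 m³/s

4.35 m³/s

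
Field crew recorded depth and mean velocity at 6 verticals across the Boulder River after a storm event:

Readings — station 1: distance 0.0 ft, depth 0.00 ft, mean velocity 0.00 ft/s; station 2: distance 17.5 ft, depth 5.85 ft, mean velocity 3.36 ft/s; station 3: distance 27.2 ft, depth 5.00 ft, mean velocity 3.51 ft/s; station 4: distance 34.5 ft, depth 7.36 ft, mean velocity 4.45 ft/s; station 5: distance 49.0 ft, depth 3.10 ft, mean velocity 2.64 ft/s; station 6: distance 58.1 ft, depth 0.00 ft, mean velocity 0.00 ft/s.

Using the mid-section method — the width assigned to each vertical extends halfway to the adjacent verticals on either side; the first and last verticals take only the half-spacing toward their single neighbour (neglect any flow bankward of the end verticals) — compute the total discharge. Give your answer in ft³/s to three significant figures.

w_2 = (27.2 − 0.0)/2 = 13.6 ft; q_2 = 3.36 × 5.85 × 13.6 = 267.3 ft³/s
w_3 = (34.5 − 17.5)/2 = 8.5 ft; q_3 = 3.51 × 5.00 × 8.5 = 149.2 ft³/s
w_4 = (49.0 − 27.2)/2 = 10.9 ft; q_4 = 4.45 × 7.36 × 10.9 = 357.0 ft³/s
w_5 = (58.1 − 34.5)/2 = 11.8 ft; q_5 = 2.64 × 3.10 × 11.8 = 96.57 ft³/s
Stations 1, 6 contribute zero (depth or velocity is 0).
Q = Σ qᵢ = 870.1 ft³/s

870 ft³/s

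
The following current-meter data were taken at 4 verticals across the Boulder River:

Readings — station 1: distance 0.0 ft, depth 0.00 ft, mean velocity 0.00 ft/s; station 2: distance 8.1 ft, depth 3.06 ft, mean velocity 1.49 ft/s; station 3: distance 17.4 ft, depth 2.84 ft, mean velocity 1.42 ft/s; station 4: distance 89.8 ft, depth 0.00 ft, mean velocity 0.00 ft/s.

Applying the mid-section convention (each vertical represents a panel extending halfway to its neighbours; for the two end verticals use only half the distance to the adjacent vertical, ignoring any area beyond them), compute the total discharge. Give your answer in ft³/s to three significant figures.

204 ft³/s

w_2 = (17.4 − 0.0)/2 = 8.7 ft; q_2 = 1.49 × 3.06 × 8.7 = 39.67 ft³/s
w_3 = (89.8 − 8.1)/2 = 40.85 ft; q_3 = 1.42 × 2.84 × 40.85 = 164.7 ft³/s
Stations 1, 4 contribute zero (depth or velocity is 0).
Q = Σ qᵢ = 204.4 ft³/s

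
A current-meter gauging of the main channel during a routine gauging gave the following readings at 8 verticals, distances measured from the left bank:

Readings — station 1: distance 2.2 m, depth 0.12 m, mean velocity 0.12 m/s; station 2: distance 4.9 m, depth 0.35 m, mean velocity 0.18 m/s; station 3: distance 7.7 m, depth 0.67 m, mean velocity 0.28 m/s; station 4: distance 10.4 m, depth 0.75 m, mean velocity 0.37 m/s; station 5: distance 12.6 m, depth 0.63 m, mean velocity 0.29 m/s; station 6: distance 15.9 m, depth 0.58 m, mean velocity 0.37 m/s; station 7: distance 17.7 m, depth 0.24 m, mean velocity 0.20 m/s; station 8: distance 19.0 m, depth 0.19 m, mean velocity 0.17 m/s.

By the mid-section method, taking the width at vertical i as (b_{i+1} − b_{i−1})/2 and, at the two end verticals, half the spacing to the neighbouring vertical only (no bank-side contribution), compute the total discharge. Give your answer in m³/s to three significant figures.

2.53 m³/s

w_1 = (4.9 − 2.2)/2 = 1.35 m; q_1 = 0.12 × 0.12 × 1.35 = 0.01944 m³/s
w_2 = (7.7 − 2.2)/2 = 2.75 m; q_2 = 0.18 × 0.35 × 2.75 = 0.1733 m³/s
w_3 = (10.4 − 4.9)/2 = 2.75 m; q_3 = 0.28 × 0.67 × 2.75 = 0.5159 m³/s
w_4 = (12.6 − 7.7)/2 = 2.45 m; q_4 = 0.37 × 0.75 × 2.45 = 0.6799 m³/s
w_5 = (15.9 − 10.4)/2 = 2.75 m; q_5 = 0.29 × 0.63 × 2.75 = 0.5024 m³/s
w_6 = (17.7 − 12.6)/2 = 2.55 m; q_6 = 0.37 × 0.58 × 2.55 = 0.5472 m³/s
w_7 = (19.0 − 15.9)/2 = 1.55 m; q_7 = 0.20 × 0.24 × 1.55 = 0.07440 m³/s
w_8 = (19.0 − 17.7)/2 = 0.65 m; q_8 = 0.17 × 0.19 × 0.65 = 0.02100 m³/s
Q = Σ qᵢ = 2.534 m³/s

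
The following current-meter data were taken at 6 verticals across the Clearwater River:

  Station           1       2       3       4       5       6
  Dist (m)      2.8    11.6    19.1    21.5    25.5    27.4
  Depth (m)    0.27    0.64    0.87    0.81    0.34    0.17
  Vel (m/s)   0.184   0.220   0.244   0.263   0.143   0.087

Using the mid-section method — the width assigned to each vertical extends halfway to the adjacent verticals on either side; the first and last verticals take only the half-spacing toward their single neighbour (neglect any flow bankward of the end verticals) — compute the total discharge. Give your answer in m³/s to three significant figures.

3.26 m³/s

w_1 = (11.6 − 2.8)/2 = 4.4 m; q_1 = 0.184 × 0.27 × 4.4 = 0.2186 m³/s
w_2 = (19.1 − 2.8)/2 = 8.15 m; q_2 = 0.220 × 0.64 × 8.15 = 1.148 m³/s
w_3 = (21.5 − 11.6)/2 = 4.95 m; q_3 = 0.244 × 0.87 × 4.95 = 1.051 m³/s
w_4 = (25.5 − 19.1)/2 = 3.2 m; q_4 = 0.263 × 0.81 × 3.2 = 0.6817 m³/s
w_5 = (27.4 − 21.5)/2 = 2.95 m; q_5 = 0.143 × 0.34 × 2.95 = 0.1434 m³/s
w_6 = (27.4 − 25.5)/2 = 0.95 m; q_6 = 0.087 × 0.17 × 0.95 = 0.01405 m³/s
Q = Σ qᵢ = 3.256 m³/s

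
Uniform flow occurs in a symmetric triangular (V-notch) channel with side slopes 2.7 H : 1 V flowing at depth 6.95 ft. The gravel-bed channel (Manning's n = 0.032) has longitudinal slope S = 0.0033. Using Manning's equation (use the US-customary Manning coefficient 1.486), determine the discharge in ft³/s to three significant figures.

765 ft³/s

A = z·y² = 2.7×6.95² = 130.4 ft²
P = 2y√(1+z²) = 2×6.95×√(1+2.7²) = 40.02 ft
R = A/P = 130.4/40.02 = 3.259 ft
Q = (1.486/n)·A·R^(2/3)·S^(1/2) = (1.486/0.032) × 130.4 × 3.259^(2/3) × 0.0033^(1/2) = 764.7 ft³/s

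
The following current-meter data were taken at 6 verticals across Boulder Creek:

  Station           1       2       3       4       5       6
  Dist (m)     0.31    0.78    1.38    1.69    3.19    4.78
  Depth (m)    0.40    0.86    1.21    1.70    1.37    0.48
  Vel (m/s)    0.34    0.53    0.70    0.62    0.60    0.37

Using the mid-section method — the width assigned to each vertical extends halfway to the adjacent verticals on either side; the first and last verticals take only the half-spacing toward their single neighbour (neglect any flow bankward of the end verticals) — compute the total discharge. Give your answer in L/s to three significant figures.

w_1 = (0.78 − 0.31)/2 = 0.235 m; q_1 = 0.34 × 0.40 × 0.235 = 0.03196 m³/s
w_2 = (1.38 − 0.31)/2 = 0.535 m; q_2 = 0.53 × 0.86 × 0.535 = 0.2439 m³/s
w_3 = (1.69 − 0.78)/2 = 0.455 m; q_3 = 0.70 × 1.21 × 0.455 = 0.3854 m³/s
w_4 = (3.19 − 1.38)/2 = 0.905 m; q_4 = 0.62 × 1.70 × 0.905 = 0.9539 m³/s
w_5 = (4.78 − 1.69)/2 = 1.545 m; q_5 = 0.60 × 1.37 × 1.545 = 1.270 m³/s
w_6 = (4.78 − 3.19)/2 = 0.795 m; q_6 = 0.37 × 0.48 × 0.795 = 0.1412 m³/s
Q = Σ qᵢ = 3.026 m³/s
= 3.026 × 1000 = 3026 L/s

3030 L/s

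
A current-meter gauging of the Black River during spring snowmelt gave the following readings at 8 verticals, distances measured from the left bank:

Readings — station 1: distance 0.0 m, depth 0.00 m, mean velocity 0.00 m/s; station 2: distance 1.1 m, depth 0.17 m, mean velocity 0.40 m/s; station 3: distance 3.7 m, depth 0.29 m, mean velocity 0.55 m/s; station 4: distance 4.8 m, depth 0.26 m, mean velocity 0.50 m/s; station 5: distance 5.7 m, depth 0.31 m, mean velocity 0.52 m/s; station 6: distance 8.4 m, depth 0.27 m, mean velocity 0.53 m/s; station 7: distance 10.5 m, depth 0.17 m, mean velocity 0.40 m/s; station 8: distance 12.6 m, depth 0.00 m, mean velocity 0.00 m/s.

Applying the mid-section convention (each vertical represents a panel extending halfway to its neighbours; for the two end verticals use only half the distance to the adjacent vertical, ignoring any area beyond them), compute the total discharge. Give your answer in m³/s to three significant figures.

w_2 = (3.7 − 0.0)/2 = 1.85 m; q_2 = 0.40 × 0.17 × 1.85 = 0.1258 m³/s
w_3 = (4.8 − 1.1)/2 = 1.85 m; q_3 = 0.55 × 0.29 × 1.85 = 0.2951 m³/s
w_4 = (5.7 − 3.7)/2 = 1 m; q_4 = 0.50 × 0.26 × 1 = 0.1300 m³/s
w_5 = (8.4 − 4.8)/2 = 1.8 m; q_5 = 0.52 × 0.31 × 1.8 = 0.2902 m³/s
w_6 = (10.5 − 5.7)/2 = 2.4 m; q_6 = 0.53 × 0.27 × 2.4 = 0.3434 m³/s
w_7 = (12.6 − 8.4)/2 = 2.1 m; q_7 = 0.40 × 0.17 × 2.1 = 0.1428 m³/s
Stations 1, 8 contribute zero (depth or velocity is 0).
Q = Σ qᵢ = 1.327 m³/s

1.33 m³/s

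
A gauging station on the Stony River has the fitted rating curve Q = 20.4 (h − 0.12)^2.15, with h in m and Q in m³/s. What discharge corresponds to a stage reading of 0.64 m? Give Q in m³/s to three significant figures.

Q = 20.4 × (0.64 − 0.12)^2.15 = 20.4 × 0.52^2.15 = 5.001 m³/s

5.00 m³/s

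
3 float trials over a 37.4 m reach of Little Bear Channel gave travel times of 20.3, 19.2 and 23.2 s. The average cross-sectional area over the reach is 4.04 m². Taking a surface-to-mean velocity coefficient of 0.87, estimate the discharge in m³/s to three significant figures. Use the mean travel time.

t̄ = (20.3 + 19.2 + 23.2) / 3 = 20.9 s
v_surface = L / t̄ = 37.4 / 20.9 = 1.789 m/s
v_mean = 0.87 × 1.789 = 1.557 m/s
Q = A × v_mean = 4.04 × 1.557 = 6.290 m³/s

6.29 m³/s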